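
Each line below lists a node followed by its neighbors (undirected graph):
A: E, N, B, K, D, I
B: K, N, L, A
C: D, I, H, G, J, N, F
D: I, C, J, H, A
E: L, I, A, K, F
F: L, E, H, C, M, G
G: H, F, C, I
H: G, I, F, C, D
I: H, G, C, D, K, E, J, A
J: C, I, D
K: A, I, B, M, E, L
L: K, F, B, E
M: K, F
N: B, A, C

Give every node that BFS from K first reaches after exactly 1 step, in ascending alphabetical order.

A, B, E, I, L, M

Level 0: K
Level 1: A, B, E, I, L, M
Level 2: C, D, F, G, H, J, N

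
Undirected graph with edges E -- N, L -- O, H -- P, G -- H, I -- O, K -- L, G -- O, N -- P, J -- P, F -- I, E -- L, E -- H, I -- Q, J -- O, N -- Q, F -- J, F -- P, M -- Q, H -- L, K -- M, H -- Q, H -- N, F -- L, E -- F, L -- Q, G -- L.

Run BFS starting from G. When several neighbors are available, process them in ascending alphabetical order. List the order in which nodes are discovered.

Visit G; enqueue H, L, O → queue [H, L, O]
Visit H; enqueue E, N, P, Q → queue [L, O, E, N, P, Q]
Visit L; enqueue F, K → queue [O, E, N, P, Q, F, K]
Visit O; enqueue I, J → queue [E, N, P, Q, F, K, I, J]
Visit E → queue [N, P, Q, F, K, I, J]
Visit N → queue [P, Q, F, K, I, J]
Visit P → queue [Q, F, K, I, J]
Visit Q; enqueue M → queue [F, K, I, J, M]
Visit F → queue [K, I, J, M]
Visit K → queue [I, J, M]
Visit I → queue [J, M]
Visit J → queue [M]
Visit M → queue []

G H L O E N P Q F K I J M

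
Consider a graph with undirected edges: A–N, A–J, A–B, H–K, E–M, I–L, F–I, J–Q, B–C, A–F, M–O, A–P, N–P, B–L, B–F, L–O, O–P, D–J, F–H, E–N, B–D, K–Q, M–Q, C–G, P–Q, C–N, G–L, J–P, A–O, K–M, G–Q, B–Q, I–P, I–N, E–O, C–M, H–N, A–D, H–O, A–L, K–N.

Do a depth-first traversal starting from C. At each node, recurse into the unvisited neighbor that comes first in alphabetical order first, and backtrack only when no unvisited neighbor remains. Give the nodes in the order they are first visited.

C B A D J P I F H K M E N O L G Q

Visit C
C → B
B → A
A → D
D → J
J → P
P → I
I → F
F → H
H → K
K → M
M → E
E → N
E → O
O → L
L → G
G → Q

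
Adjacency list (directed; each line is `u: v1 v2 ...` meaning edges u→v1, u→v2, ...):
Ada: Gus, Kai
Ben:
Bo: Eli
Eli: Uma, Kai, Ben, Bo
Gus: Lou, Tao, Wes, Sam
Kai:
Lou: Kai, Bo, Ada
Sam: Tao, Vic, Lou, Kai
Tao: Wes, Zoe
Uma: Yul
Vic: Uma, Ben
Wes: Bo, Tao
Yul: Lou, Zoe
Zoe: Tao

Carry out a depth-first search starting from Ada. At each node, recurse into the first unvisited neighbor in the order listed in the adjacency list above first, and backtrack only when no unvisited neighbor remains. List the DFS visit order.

Ada Gus Lou Kai Bo Eli Uma Yul Zoe Tao Wes Ben Sam Vic

Visit Ada
Ada → Gus
Gus → Lou
Lou → Kai
Lou → Bo
Bo → Eli
Eli → Uma
Uma → Yul
Yul → Zoe
Zoe → Tao
Tao → Wes
Eli → Ben
Gus → Sam
Sam → Vic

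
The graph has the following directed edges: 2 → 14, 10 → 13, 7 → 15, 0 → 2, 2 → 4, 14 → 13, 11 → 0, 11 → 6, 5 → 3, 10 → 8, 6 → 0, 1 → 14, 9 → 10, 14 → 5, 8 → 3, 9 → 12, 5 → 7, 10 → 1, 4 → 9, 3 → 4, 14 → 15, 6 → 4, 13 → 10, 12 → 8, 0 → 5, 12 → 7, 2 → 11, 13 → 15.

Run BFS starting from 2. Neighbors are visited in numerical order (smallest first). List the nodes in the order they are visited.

Visit 2; enqueue 4, 11, 14 → queue [4, 11, 14]
Visit 4; enqueue 9 → queue [11, 14, 9]
Visit 11; enqueue 0, 6 → queue [14, 9, 0, 6]
Visit 14; enqueue 5, 13, 15 → queue [9, 0, 6, 5, 13, 15]
Visit 9; enqueue 10, 12 → queue [0, 6, 5, 13, 15, 10, 12]
Visit 0 → queue [6, 5, 13, 15, 10, 12]
Visit 6 → queue [5, 13, 15, 10, 12]
Visit 5; enqueue 3, 7 → queue [13, 15, 10, 12, 3, 7]
Visit 13 → queue [15, 10, 12, 3, 7]
Visit 15 → queue [10, 12, 3, 7]
Visit 10; enqueue 1, 8 → queue [12, 3, 7, 1, 8]
Visit 12 → queue [3, 7, 1, 8]
Visit 3 → queue [7, 1, 8]
Visit 7 → queue [1, 8]
Visit 1 → queue [8]
Visit 8 → queue []

2, 4, 11, 14, 9, 0, 6, 5, 13, 15, 10, 12, 3, 7, 1, 8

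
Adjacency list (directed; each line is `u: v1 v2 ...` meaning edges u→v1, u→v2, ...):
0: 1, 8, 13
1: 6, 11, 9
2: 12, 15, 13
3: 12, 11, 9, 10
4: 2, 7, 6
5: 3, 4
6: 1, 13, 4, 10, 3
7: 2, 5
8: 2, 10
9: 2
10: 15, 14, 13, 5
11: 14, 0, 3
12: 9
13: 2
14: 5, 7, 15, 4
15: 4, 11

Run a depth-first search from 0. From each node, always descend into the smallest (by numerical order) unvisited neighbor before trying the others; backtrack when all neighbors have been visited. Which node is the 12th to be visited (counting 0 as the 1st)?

5

Visit 0
0 → 1
1 → 6
6 → 3
3 → 9
9 → 2
2 → 12
2 → 13
2 → 15
15 → 4
4 → 7
7 → 5
15 → 11
11 → 14
3 → 10
0 → 8

Visit order: 0, 1, 6, 3, 9, 2, 12, 13, 15, 4, 7, 5, 11, 14, 10, 8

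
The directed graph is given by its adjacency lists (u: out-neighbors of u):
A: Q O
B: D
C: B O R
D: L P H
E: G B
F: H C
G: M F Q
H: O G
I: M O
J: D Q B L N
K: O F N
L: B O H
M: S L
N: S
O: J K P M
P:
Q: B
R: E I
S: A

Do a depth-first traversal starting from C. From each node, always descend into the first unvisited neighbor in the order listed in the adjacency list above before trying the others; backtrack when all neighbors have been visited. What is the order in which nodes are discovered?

Visit C
C → B
B → D
D → L
L → O
O → J
J → Q
J → N
N → S
S → A
O → K
K → F
F → H
H → G
G → M
O → P
C → R
R → E
R → I

C B D L O J Q N S A K F H G M P R E I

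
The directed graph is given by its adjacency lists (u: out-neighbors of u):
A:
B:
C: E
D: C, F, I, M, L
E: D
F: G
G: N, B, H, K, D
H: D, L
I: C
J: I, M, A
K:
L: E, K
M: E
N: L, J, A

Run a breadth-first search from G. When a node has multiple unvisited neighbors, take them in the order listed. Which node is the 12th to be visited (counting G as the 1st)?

I

Visit G; enqueue N, B, H, K, D → queue [N, B, H, K, D]
Visit N; enqueue L, J, A → queue [B, H, K, D, L, J, A]
Visit B → queue [H, K, D, L, J, A]
Visit H → queue [K, D, L, J, A]
Visit K → queue [D, L, J, A]
Visit D; enqueue C, F, I, M → queue [L, J, A, C, F, I, M]
Visit L; enqueue E → queue [J, A, C, F, I, M, E]
Visit J → queue [A, C, F, I, M, E]
Visit A → queue [C, F, I, M, E]
Visit C → queue [F, I, M, E]
Visit F → queue [I, M, E]
Visit I → queue [M, E]
Visit M → queue [E]
Visit E → queue []

Visit order: G, N, B, H, K, D, L, J, A, C, F, I, M, E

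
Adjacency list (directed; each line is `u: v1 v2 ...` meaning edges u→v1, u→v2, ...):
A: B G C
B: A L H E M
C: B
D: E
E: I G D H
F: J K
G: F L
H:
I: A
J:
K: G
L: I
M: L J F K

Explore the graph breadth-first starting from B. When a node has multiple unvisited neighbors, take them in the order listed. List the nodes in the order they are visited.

Visit B; enqueue A, L, H, E, M → queue [A, L, H, E, M]
Visit A; enqueue G, C → queue [L, H, E, M, G, C]
Visit L; enqueue I → queue [H, E, M, G, C, I]
Visit H → queue [E, M, G, C, I]
Visit E; enqueue D → queue [M, G, C, I, D]
Visit M; enqueue J, F, K → queue [G, C, I, D, J, F, K]
Visit G → queue [C, I, D, J, F, K]
Visit C → queue [I, D, J, F, K]
Visit I → queue [D, J, F, K]
Visit D → queue [J, F, K]
Visit J → queue [F, K]
Visit F → queue [K]
Visit K → queue []

B, A, L, H, E, M, G, C, I, D, J, F, K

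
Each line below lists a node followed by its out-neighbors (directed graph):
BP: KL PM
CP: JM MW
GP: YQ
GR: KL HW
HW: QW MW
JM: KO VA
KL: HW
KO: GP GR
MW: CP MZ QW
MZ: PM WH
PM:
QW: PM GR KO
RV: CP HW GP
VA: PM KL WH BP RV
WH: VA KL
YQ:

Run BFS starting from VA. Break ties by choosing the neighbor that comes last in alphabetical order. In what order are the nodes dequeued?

Visit VA; enqueue WH, RV, PM, KL, BP → queue [WH, RV, PM, KL, BP]
Visit WH → queue [RV, PM, KL, BP]
Visit RV; enqueue HW, GP, CP → queue [PM, KL, BP, HW, GP, CP]
Visit PM → queue [KL, BP, HW, GP, CP]
Visit KL → queue [BP, HW, GP, CP]
Visit BP → queue [HW, GP, CP]
Visit HW; enqueue QW, MW → queue [GP, CP, QW, MW]
Visit GP; enqueue YQ → queue [CP, QW, MW, YQ]
Visit CP; enqueue JM → queue [QW, MW, YQ, JM]
Visit QW; enqueue KO, GR → queue [MW, YQ, JM, KO, GR]
Visit MW; enqueue MZ → queue [YQ, JM, KO, GR, MZ]
Visit YQ → queue [JM, KO, GR, MZ]
Visit JM → queue [KO, GR, MZ]
Visit KO → queue [GR, MZ]
Visit GR → queue [MZ]
Visit MZ → queue []

VA → WH → RV → PM → KL → BP → HW → GP → CP → QW → MW → YQ → JM → KO → GR → MZ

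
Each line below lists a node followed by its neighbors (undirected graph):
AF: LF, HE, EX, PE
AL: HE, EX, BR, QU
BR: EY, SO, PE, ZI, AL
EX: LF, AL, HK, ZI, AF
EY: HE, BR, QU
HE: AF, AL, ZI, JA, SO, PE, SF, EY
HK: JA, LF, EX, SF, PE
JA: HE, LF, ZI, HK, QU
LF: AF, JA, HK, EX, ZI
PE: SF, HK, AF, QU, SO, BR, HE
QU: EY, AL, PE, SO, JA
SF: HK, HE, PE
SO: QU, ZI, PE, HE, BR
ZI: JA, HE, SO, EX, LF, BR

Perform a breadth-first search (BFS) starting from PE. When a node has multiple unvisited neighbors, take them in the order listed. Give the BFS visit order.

Visit PE; enqueue SF, HK, AF, QU, SO, BR, HE → queue [SF, HK, AF, QU, SO, BR, HE]
Visit SF → queue [HK, AF, QU, SO, BR, HE]
Visit HK; enqueue JA, LF, EX → queue [AF, QU, SO, BR, HE, JA, LF, EX]
Visit AF → queue [QU, SO, BR, HE, JA, LF, EX]
Visit QU; enqueue EY, AL → queue [SO, BR, HE, JA, LF, EX, EY, AL]
Visit SO; enqueue ZI → queue [BR, HE, JA, LF, EX, EY, AL, ZI]
Visit BR → queue [HE, JA, LF, EX, EY, AL, ZI]
Visit HE → queue [JA, LF, EX, EY, AL, ZI]
Visit JA → queue [LF, EX, EY, AL, ZI]
Visit LF → queue [EX, EY, AL, ZI]
Visit EX → queue [EY, AL, ZI]
Visit EY → queue [AL, ZI]
Visit AL → queue [ZI]
Visit ZI → queue []

PE, SF, HK, AF, QU, SO, BR, HE, JA, LF, EX, EY, AL, ZI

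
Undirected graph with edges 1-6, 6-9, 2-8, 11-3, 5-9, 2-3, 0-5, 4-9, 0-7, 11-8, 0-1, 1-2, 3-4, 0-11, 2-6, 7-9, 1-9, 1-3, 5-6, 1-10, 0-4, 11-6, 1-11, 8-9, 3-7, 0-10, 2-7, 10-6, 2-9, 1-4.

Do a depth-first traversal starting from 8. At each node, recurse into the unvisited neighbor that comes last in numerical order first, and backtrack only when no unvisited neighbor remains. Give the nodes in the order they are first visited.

Visit 8
8 → 11
11 → 6
6 → 10
10 → 1
1 → 9
9 → 7
7 → 3
3 → 4
4 → 0
0 → 5
3 → 2

8 → 11 → 6 → 10 → 1 → 9 → 7 → 3 → 4 → 0 → 5 → 2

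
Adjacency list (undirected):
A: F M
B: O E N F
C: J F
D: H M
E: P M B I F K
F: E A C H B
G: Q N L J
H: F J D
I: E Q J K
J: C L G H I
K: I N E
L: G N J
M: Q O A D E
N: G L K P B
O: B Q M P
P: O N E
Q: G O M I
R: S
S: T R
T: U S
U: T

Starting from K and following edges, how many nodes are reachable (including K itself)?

BFS from K visits: K, N, I, E, P, L, G, B, Q, J, M, F, O, H, C, D, A
Reachable nodes: 17 of 21 total.

17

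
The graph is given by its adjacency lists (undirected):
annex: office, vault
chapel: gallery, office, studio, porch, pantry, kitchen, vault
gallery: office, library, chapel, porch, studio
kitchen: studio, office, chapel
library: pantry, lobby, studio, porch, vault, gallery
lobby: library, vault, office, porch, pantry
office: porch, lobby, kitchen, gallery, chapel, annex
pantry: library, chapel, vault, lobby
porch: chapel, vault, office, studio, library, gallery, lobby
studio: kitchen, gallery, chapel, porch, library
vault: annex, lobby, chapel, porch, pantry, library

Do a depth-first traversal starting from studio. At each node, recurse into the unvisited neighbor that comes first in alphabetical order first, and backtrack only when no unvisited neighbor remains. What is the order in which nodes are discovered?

studio -> chapel -> gallery -> library -> lobby -> office -> annex -> vault -> pantry -> porch -> kitchen

Visit studio
studio → chapel
chapel → gallery
gallery → library
library → lobby
lobby → office
office → annex
annex → vault
vault → pantry
vault → porch
office → kitchen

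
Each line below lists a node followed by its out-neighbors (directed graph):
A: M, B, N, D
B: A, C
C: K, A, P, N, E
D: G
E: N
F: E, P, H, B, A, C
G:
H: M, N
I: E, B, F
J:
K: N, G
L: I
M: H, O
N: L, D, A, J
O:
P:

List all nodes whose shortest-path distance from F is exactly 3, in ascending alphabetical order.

G, J, L, O

Level 0: F
Level 1: A, B, C, E, H, P
Level 2: D, K, M, N
Level 3: G, J, L, O
Level 4: I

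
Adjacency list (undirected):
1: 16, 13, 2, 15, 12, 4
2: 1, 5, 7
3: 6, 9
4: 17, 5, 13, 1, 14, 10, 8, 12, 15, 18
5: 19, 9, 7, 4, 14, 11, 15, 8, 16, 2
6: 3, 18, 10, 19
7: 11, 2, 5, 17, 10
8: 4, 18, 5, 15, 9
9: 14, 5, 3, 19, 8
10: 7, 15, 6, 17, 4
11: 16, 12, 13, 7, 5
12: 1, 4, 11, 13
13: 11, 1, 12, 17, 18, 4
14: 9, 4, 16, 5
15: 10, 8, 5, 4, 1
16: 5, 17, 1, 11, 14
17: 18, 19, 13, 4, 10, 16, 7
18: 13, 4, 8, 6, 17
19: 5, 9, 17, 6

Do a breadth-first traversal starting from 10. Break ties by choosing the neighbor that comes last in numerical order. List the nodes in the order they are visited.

Visit 10; enqueue 17, 15, 7, 6, 4 → queue [17, 15, 7, 6, 4]
Visit 17; enqueue 19, 18, 16, 13 → queue [15, 7, 6, 4, 19, 18, 16, 13]
Visit 15; enqueue 8, 5, 1 → queue [7, 6, 4, 19, 18, 16, 13, 8, 5, 1]
Visit 7; enqueue 11, 2 → queue [6, 4, 19, 18, 16, 13, 8, 5, 1, 11, 2]
Visit 6; enqueue 3 → queue [4, 19, 18, 16, 13, 8, 5, 1, 11, 2, 3]
Visit 4; enqueue 14, 12 → queue [19, 18, 16, 13, 8, 5, 1, 11, 2, 3, 14, 12]
Visit 19; enqueue 9 → queue [18, 16, 13, 8, 5, 1, 11, 2, 3, 14, 12, 9]
Visit 18 → queue [16, 13, 8, 5, 1, 11, 2, 3, 14, 12, 9]
Visit 16 → queue [13, 8, 5, 1, 11, 2, 3, 14, 12, 9]
Visit 13 → queue [8, 5, 1, 11, 2, 3, 14, 12, 9]
Visit 8 → queue [5, 1, 11, 2, 3, 14, 12, 9]
Visit 5 → queue [1, 11, 2, 3, 14, 12, 9]
Visit 1 → queue [11, 2, 3, 14, 12, 9]
Visit 11 → queue [2, 3, 14, 12, 9]
Visit 2 → queue [3, 14, 12, 9]
Visit 3 → queue [14, 12, 9]
Visit 14 → queue [12, 9]
Visit 12 → queue [9]
Visit 9 → queue []

10 → 17 → 15 → 7 → 6 → 4 → 19 → 18 → 16 → 13 → 8 → 5 → 1 → 11 → 2 → 3 → 14 → 12 → 9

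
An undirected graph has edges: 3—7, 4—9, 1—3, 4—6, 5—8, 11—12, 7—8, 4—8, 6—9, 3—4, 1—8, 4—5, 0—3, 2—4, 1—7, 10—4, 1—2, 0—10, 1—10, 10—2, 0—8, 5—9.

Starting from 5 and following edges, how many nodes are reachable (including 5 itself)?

11

BFS from 5 visits: 5, 9, 8, 4, 6, 7, 1, 0, 10, 3, 2
Reachable nodes: 11 of 13 total.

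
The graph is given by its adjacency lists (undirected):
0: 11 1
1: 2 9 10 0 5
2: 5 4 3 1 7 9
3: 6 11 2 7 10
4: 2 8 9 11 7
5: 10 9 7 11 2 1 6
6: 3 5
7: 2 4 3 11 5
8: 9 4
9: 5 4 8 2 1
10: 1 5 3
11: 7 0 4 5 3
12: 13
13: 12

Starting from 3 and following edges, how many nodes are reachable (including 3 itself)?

12

BFS from 3 visits: 3, 6, 11, 2, 7, 10, 5, 0, 4, 1, 9, 8
Reachable nodes: 12 of 14 total.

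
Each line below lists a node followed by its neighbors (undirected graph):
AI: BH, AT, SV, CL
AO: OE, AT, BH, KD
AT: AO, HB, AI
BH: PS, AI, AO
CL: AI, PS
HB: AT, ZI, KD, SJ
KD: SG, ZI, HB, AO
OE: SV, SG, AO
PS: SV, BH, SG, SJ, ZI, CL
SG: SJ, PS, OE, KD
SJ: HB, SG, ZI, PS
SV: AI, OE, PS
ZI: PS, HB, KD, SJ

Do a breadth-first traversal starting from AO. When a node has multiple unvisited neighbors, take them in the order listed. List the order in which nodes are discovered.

Visit AO; enqueue OE, AT, BH, KD → queue [OE, AT, BH, KD]
Visit OE; enqueue SV, SG → queue [AT, BH, KD, SV, SG]
Visit AT; enqueue HB, AI → queue [BH, KD, SV, SG, HB, AI]
Visit BH; enqueue PS → queue [KD, SV, SG, HB, AI, PS]
Visit KD; enqueue ZI → queue [SV, SG, HB, AI, PS, ZI]
Visit SV → queue [SG, HB, AI, PS, ZI]
Visit SG; enqueue SJ → queue [HB, AI, PS, ZI, SJ]
Visit HB → queue [AI, PS, ZI, SJ]
Visit AI; enqueue CL → queue [PS, ZI, SJ, CL]
Visit PS → queue [ZI, SJ, CL]
Visit ZI → queue [SJ, CL]
Visit SJ → queue [CL]
Visit CL → queue []

AO OE AT BH KD SV SG HB AI PS ZI SJ CL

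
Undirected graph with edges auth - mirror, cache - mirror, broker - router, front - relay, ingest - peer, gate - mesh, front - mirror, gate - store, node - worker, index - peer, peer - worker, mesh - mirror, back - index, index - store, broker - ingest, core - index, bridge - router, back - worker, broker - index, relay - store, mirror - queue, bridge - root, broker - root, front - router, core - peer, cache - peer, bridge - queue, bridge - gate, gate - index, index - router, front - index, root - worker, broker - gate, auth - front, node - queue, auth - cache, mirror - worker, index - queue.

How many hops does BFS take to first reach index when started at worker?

2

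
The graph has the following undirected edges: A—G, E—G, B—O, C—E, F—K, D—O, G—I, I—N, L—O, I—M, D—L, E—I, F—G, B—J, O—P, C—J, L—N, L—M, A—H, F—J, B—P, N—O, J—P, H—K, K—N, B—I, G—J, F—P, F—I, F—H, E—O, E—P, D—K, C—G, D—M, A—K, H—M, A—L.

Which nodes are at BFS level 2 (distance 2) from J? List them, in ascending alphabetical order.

Level 0: J
Level 1: B, C, F, G, P
Level 2: A, E, H, I, K, O
Level 3: D, L, M, N

A, E, H, I, K, O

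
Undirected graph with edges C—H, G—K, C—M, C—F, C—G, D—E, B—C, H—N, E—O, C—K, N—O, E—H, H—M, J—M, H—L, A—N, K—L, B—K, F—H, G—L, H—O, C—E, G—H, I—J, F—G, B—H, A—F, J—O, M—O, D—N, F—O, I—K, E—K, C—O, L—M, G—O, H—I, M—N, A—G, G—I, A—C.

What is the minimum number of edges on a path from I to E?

Level 0: I
Level 1: G, H, J, K
Level 2: A, B, C, E, F, L, M, N, O
Level 3: D
E first appears at level 2.

2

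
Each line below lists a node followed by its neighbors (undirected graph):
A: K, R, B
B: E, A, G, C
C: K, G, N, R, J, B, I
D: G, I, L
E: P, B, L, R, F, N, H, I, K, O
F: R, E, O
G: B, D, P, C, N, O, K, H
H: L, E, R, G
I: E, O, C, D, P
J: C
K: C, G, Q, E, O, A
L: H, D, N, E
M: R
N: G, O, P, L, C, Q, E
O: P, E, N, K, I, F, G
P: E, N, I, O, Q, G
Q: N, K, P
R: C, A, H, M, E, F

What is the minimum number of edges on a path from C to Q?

2

Level 0: C
Level 1: B, G, I, J, K, N, R
Level 2: A, D, E, F, H, L, M, O, P, Q
Q first appears at level 2.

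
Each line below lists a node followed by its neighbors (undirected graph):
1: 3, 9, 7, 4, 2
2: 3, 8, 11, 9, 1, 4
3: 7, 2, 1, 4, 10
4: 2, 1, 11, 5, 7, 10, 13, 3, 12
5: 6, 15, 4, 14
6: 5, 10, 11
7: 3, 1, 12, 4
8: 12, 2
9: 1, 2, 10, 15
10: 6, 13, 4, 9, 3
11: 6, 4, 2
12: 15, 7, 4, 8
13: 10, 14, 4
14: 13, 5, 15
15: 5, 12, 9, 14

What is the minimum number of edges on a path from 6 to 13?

Level 0: 6
Level 1: 5, 10, 11
Level 2: 2, 3, 4, 9, 13, 14, 15
Level 3: 1, 7, 8, 12
13 first appears at level 2.

2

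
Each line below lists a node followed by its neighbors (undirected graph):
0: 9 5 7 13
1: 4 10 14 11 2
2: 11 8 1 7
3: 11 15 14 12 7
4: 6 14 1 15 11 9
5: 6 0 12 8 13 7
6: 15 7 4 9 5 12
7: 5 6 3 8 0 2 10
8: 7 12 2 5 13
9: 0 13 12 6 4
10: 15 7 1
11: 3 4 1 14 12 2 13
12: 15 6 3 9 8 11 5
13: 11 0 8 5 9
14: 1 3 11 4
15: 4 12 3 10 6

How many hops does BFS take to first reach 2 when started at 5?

Level 0: 5
Level 1: 0, 6, 7, 8, 12, 13
Level 2: 2, 3, 4, 9, 10, 11, 15
Level 3: 1, 14
2 first appears at level 2.

2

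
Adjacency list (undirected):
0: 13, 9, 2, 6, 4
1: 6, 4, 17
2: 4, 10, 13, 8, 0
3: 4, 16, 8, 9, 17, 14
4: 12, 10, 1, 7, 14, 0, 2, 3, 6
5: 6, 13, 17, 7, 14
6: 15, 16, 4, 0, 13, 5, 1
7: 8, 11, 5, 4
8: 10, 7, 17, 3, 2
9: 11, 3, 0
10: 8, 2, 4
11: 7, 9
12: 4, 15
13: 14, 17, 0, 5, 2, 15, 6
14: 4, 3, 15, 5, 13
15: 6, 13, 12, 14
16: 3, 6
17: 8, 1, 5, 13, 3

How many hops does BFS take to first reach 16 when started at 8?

Level 0: 8
Level 1: 2, 3, 7, 10, 17
Level 2: 0, 1, 4, 5, 9, 11, 13, 14, 16
Level 3: 6, 12, 15
16 first appears at level 2.

2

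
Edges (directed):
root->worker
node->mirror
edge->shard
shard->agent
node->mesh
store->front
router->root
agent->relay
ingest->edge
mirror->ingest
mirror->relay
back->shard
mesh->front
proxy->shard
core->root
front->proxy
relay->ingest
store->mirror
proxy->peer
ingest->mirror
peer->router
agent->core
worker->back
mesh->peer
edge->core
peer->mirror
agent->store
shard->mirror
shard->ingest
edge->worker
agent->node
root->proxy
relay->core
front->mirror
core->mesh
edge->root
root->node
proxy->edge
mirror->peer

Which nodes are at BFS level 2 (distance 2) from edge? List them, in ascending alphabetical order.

Level 0: edge
Level 1: core, root, shard, worker
Level 2: agent, back, ingest, mesh, mirror, node, proxy
Level 3: front, peer, relay, store
Level 4: router

agent, back, ingest, mesh, mirror, node, proxy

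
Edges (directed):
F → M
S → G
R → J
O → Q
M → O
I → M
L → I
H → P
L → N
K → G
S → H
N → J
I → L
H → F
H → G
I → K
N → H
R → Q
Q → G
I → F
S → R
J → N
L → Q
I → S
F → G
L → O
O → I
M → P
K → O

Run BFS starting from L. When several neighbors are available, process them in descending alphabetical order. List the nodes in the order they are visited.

Visit L; enqueue Q, O, N, I → queue [Q, O, N, I]
Visit Q; enqueue G → queue [O, N, I, G]
Visit O → queue [N, I, G]
Visit N; enqueue J, H → queue [I, G, J, H]
Visit I; enqueue S, M, K, F → queue [G, J, H, S, M, K, F]
Visit G → queue [J, H, S, M, K, F]
Visit J → queue [H, S, M, K, F]
Visit H; enqueue P → queue [S, M, K, F, P]
Visit S; enqueue R → queue [M, K, F, P, R]
Visit M → queue [K, F, P, R]
Visit K → queue [F, P, R]
Visit F → queue [P, R]
Visit P → queue [R]
Visit R → queue []

L, Q, O, N, I, G, J, H, S, M, K, F, P, R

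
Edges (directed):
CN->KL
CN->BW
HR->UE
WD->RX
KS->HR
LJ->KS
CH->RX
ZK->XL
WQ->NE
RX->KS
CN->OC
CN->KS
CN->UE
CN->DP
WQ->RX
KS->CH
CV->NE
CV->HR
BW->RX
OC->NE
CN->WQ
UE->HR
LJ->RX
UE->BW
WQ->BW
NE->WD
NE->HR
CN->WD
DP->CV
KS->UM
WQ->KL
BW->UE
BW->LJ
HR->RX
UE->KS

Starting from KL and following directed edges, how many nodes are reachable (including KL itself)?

1

BFS from KL visits: KL
Reachable nodes: 1 of 18 total.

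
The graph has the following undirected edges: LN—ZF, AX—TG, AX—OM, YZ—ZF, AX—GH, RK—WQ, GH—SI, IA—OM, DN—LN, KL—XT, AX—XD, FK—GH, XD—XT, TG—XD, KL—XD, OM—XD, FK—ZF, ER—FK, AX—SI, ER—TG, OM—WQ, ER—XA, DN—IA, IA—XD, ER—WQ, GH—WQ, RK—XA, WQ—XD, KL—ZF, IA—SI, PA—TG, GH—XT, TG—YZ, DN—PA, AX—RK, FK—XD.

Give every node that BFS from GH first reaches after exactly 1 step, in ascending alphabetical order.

AX, FK, SI, WQ, XT

Level 0: GH
Level 1: AX, FK, SI, WQ, XT
Level 2: ER, IA, KL, OM, RK, TG, XD, ZF
Level 3: DN, LN, PA, XA, YZ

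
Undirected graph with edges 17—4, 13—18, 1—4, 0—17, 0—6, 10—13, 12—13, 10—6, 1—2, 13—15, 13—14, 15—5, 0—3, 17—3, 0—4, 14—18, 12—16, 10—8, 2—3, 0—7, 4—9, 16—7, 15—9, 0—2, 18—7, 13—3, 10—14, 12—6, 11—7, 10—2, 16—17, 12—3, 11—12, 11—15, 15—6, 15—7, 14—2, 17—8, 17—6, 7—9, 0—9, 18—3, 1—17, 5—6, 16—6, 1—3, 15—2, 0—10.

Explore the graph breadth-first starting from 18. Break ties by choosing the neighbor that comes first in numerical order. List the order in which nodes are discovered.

Visit 18; enqueue 3, 7, 13, 14 → queue [3, 7, 13, 14]
Visit 3; enqueue 0, 1, 2, 12, 17 → queue [7, 13, 14, 0, 1, 2, 12, 17]
Visit 7; enqueue 9, 11, 15, 16 → queue [13, 14, 0, 1, 2, 12, 17, 9, 11, 15, 16]
Visit 13; enqueue 10 → queue [14, 0, 1, 2, 12, 17, 9, 11, 15, 16, 10]
Visit 14 → queue [0, 1, 2, 12, 17, 9, 11, 15, 16, 10]
Visit 0; enqueue 4, 6 → queue [1, 2, 12, 17, 9, 11, 15, 16, 10, 4, 6]
Visit 1 → queue [2, 12, 17, 9, 11, 15, 16, 10, 4, 6]
Visit 2 → queue [12, 17, 9, 11, 15, 16, 10, 4, 6]
Visit 12 → queue [17, 9, 11, 15, 16, 10, 4, 6]
Visit 17; enqueue 8 → queue [9, 11, 15, 16, 10, 4, 6, 8]
Visit 9 → queue [11, 15, 16, 10, 4, 6, 8]
Visit 11 → queue [15, 16, 10, 4, 6, 8]
Visit 15; enqueue 5 → queue [16, 10, 4, 6, 8, 5]
Visit 16 → queue [10, 4, 6, 8, 5]
Visit 10 → queue [4, 6, 8, 5]
Visit 4 → queue [6, 8, 5]
Visit 6 → queue [8, 5]
Visit 8 → queue [5]
Visit 5 → queue []

18 → 3 → 7 → 13 → 14 → 0 → 1 → 2 → 12 → 17 → 9 → 11 → 15 → 16 → 10 → 4 → 6 → 8 → 5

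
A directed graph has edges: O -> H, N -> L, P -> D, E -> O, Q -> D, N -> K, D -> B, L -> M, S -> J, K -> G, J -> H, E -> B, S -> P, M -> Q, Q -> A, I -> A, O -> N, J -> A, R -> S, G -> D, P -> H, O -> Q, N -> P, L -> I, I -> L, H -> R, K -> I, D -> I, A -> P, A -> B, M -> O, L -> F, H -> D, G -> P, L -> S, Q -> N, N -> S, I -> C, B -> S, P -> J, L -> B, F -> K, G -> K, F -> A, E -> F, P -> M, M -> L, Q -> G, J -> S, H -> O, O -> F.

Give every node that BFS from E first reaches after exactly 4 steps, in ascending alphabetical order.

C, M

Level 0: E
Level 1: B, F, O
Level 2: A, H, K, N, Q, S
Level 3: D, G, I, J, L, P, R
Level 4: C, M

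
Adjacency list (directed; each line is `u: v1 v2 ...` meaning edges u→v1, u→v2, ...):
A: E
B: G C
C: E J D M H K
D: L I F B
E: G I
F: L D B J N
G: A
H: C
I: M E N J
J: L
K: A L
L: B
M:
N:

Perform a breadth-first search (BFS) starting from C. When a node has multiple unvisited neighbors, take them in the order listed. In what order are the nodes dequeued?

C, E, J, D, M, H, K, G, I, L, F, B, A, N

Visit C; enqueue E, J, D, M, H, K → queue [E, J, D, M, H, K]
Visit E; enqueue G, I → queue [J, D, M, H, K, G, I]
Visit J; enqueue L → queue [D, M, H, K, G, I, L]
Visit D; enqueue F, B → queue [M, H, K, G, I, L, F, B]
Visit M → queue [H, K, G, I, L, F, B]
Visit H → queue [K, G, I, L, F, B]
Visit K; enqueue A → queue [G, I, L, F, B, A]
Visit G → queue [I, L, F, B, A]
Visit I; enqueue N → queue [L, F, B, A, N]
Visit L → queue [F, B, A, N]
Visit F → queue [B, A, N]
Visit B → queue [A, N]
Visit A → queue [N]
Visit N → queue []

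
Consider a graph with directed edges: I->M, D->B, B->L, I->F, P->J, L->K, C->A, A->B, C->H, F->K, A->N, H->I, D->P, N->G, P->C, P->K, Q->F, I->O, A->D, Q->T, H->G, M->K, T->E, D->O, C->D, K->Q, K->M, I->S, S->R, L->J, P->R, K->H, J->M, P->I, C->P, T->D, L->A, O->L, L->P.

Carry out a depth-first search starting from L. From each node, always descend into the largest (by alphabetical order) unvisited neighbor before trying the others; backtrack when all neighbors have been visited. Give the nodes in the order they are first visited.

L, P, R, K, Q, T, E, D, O, B, F, M, H, I, S, G, J, C, A, N

Visit L
L → P
P → R
P → K
K → Q
Q → T
T → E
T → D
D → O
D → B
Q → F
K → M
K → H
H → I
I → S
H → G
P → J
P → C
C → A
A → N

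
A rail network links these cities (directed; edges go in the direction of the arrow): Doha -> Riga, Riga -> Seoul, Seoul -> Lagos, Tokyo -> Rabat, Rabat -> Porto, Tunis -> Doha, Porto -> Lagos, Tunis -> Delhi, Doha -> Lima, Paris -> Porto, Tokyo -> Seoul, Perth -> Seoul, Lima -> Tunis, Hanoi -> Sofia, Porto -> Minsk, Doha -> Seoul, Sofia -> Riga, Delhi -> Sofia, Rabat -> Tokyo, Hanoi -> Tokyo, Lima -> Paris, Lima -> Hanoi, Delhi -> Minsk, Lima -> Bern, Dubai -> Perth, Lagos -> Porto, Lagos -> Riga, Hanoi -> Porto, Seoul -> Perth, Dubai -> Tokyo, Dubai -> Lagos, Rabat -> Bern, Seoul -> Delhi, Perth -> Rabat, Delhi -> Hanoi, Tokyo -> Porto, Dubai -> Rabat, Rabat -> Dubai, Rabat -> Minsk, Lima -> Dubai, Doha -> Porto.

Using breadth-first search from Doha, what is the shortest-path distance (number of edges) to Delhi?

Level 0: Doha
Level 1: Lima, Porto, Riga, Seoul
Level 2: Bern, Delhi, Dubai, Hanoi, Lagos, Minsk, Paris, Perth, Tunis
Level 3: Rabat, Sofia, Tokyo
Delhi first appears at level 2.

2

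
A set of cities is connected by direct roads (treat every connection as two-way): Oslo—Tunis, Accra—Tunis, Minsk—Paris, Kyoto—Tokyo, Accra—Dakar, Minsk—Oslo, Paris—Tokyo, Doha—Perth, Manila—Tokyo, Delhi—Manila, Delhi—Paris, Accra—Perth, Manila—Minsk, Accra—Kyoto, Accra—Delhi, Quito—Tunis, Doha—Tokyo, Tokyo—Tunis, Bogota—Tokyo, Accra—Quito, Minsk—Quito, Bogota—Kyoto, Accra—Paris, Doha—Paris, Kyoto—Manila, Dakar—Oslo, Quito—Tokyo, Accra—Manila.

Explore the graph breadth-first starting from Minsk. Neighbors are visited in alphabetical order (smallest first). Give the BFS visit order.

Visit Minsk; enqueue Manila, Oslo, Paris, Quito → queue [Manila, Oslo, Paris, Quito]
Visit Manila; enqueue Accra, Delhi, Kyoto, Tokyo → queue [Oslo, Paris, Quito, Accra, Delhi, Kyoto, Tokyo]
Visit Oslo; enqueue Dakar, Tunis → queue [Paris, Quito, Accra, Delhi, Kyoto, Tokyo, Dakar, Tunis]
Visit Paris; enqueue Doha → queue [Quito, Accra, Delhi, Kyoto, Tokyo, Dakar, Tunis, Doha]
Visit Quito → queue [Accra, Delhi, Kyoto, Tokyo, Dakar, Tunis, Doha]
Visit Accra; enqueue Perth → queue [Delhi, Kyoto, Tokyo, Dakar, Tunis, Doha, Perth]
Visit Delhi → queue [Kyoto, Tokyo, Dakar, Tunis, Doha, Perth]
Visit Kyoto; enqueue Bogota → queue [Tokyo, Dakar, Tunis, Doha, Perth, Bogota]
Visit Tokyo → queue [Dakar, Tunis, Doha, Perth, Bogota]
Visit Dakar → queue [Tunis, Doha, Perth, Bogota]
Visit Tunis → queue [Doha, Perth, Bogota]
Visit Doha → queue [Perth, Bogota]
Visit Perth → queue [Bogota]
Visit Bogota → queue []

Minsk, Manila, Oslo, Paris, Quito, Accra, Delhi, Kyoto, Tokyo, Dakar, Tunis, Doha, Perth, Bogota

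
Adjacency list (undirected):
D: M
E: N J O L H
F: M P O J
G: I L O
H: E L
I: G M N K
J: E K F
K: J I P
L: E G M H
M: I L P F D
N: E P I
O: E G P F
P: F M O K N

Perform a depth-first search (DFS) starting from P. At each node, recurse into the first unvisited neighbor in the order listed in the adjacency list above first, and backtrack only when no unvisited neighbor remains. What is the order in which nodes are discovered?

P, F, M, I, G, L, E, N, J, K, O, H, D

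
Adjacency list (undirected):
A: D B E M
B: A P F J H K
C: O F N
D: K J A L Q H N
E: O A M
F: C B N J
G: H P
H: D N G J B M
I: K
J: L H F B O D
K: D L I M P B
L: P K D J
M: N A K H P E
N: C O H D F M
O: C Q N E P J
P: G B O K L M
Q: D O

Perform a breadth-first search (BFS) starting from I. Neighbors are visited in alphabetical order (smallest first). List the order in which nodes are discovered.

I, K, B, D, L, M, P, A, F, H, J, N, Q, E, G, O, C

Visit I; enqueue K → queue [K]
Visit K; enqueue B, D, L, M, P → queue [B, D, L, M, P]
Visit B; enqueue A, F, H, J → queue [D, L, M, P, A, F, H, J]
Visit D; enqueue N, Q → queue [L, M, P, A, F, H, J, N, Q]
Visit L → queue [M, P, A, F, H, J, N, Q]
Visit M; enqueue E → queue [P, A, F, H, J, N, Q, E]
Visit P; enqueue G, O → queue [A, F, H, J, N, Q, E, G, O]
Visit A → queue [F, H, J, N, Q, E, G, O]
Visit F; enqueue C → queue [H, J, N, Q, E, G, O, C]
Visit H → queue [J, N, Q, E, G, O, C]
Visit J → queue [N, Q, E, G, O, C]
Visit N → queue [Q, E, G, O, C]
Visit Q → queue [E, G, O, C]
Visit E → queue [G, O, C]
Visit G → queue [O, C]
Visit O → queue [C]
Visit C → queue []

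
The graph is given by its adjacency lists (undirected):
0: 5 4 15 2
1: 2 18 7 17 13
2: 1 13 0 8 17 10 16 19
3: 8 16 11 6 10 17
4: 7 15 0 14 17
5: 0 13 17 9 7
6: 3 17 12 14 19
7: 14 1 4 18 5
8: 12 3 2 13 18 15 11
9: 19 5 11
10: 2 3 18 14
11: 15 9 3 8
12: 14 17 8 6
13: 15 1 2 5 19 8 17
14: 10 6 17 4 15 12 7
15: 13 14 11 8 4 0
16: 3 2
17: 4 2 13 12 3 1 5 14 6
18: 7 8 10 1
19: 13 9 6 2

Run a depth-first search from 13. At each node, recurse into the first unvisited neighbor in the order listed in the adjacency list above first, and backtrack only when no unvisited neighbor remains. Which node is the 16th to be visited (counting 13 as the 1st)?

Visit 13
13 → 15
15 → 14
14 → 10
10 → 2
2 → 1
1 → 18
18 → 7
7 → 4
4 → 0
0 → 5
5 → 17
17 → 12
12 → 8
8 → 3
3 → 16
3 → 11
11 → 9
9 → 19
19 → 6

Visit order: 13, 15, 14, 10, 2, 1, 18, 7, 4, 0, 5, 17, 12, 8, 3, 16, 11, 9, 19, 6

16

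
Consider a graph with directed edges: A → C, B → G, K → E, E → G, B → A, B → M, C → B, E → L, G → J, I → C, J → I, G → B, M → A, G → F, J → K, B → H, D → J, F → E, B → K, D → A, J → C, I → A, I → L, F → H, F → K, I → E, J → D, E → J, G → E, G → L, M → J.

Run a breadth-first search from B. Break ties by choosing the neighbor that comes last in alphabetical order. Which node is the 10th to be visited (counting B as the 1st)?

Visit B; enqueue M, K, H, G, A → queue [M, K, H, G, A]
Visit M; enqueue J → queue [K, H, G, A, J]
Visit K; enqueue E → queue [H, G, A, J, E]
Visit H → queue [G, A, J, E]
Visit G; enqueue L, F → queue [A, J, E, L, F]
Visit A; enqueue C → queue [J, E, L, F, C]
Visit J; enqueue I, D → queue [E, L, F, C, I, D]
Visit E → queue [L, F, C, I, D]
Visit L → queue [F, C, I, D]
Visit F → queue [C, I, D]
Visit C → queue [I, D]
Visit I → queue [D]
Visit D → queue []

Visit order: B, M, K, H, G, A, J, E, L, F, C, I, D

F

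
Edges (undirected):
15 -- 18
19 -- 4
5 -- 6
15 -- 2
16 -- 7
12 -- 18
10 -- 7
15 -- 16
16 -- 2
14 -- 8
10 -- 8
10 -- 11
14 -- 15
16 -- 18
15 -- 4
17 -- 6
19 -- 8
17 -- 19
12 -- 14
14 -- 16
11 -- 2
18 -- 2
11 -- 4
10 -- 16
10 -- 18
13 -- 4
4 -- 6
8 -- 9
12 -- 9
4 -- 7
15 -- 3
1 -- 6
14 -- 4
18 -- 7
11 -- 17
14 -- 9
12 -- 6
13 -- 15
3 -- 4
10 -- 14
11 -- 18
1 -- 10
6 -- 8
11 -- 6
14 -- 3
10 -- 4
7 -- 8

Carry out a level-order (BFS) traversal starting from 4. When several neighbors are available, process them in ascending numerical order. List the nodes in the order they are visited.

4, 3, 6, 7, 10, 11, 13, 14, 15, 19, 1, 5, 8, 12, 17, 16, 18, 2, 9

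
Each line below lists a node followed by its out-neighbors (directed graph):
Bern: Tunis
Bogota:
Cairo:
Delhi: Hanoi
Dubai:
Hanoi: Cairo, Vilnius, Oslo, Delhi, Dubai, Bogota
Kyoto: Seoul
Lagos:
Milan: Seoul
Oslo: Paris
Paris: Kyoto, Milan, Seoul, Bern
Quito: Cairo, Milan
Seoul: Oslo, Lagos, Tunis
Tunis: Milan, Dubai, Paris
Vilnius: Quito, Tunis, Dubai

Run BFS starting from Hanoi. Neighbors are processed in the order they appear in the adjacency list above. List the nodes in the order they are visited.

Visit Hanoi; enqueue Cairo, Vilnius, Oslo, Delhi, Dubai, Bogota → queue [Cairo, Vilnius, Oslo, Delhi, Dubai, Bogota]
Visit Cairo → queue [Vilnius, Oslo, Delhi, Dubai, Bogota]
Visit Vilnius; enqueue Quito, Tunis → queue [Oslo, Delhi, Dubai, Bogota, Quito, Tunis]
Visit Oslo; enqueue Paris → queue [Delhi, Dubai, Bogota, Quito, Tunis, Paris]
Visit Delhi → queue [Dubai, Bogota, Quito, Tunis, Paris]
Visit Dubai → queue [Bogota, Quito, Tunis, Paris]
Visit Bogota → queue [Quito, Tunis, Paris]
Visit Quito; enqueue Milan → queue [Tunis, Paris, Milan]
Visit Tunis → queue [Paris, Milan]
Visit Paris; enqueue Kyoto, Seoul, Bern → queue [Milan, Kyoto, Seoul, Bern]
Visit Milan → queue [Kyoto, Seoul, Bern]
Visit Kyoto → queue [Seoul, Bern]
Visit Seoul; enqueue Lagos → queue [Bern, Lagos]
Visit Bern → queue [Lagos]
Visit Lagos → queue []

Hanoi → Cairo → Vilnius → Oslo → Delhi → Dubai → Bogota → Quito → Tunis → Paris → Milan → Kyoto → Seoul → Bern → Lagos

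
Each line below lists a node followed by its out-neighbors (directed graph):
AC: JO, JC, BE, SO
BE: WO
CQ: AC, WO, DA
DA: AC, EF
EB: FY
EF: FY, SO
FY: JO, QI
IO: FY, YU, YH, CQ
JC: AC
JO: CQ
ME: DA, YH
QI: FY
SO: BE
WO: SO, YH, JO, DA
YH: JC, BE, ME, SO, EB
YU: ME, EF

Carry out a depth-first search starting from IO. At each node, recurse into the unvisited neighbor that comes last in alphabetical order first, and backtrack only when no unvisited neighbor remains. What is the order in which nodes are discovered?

IO, YU, ME, YH, SO, BE, WO, JO, CQ, DA, EF, FY, QI, AC, JC, EB

Visit IO
IO → YU
YU → ME
ME → YH
YH → SO
SO → BE
BE → WO
WO → JO
JO → CQ
CQ → DA
DA → EF
EF → FY
FY → QI
DA → AC
AC → JC
YH → EB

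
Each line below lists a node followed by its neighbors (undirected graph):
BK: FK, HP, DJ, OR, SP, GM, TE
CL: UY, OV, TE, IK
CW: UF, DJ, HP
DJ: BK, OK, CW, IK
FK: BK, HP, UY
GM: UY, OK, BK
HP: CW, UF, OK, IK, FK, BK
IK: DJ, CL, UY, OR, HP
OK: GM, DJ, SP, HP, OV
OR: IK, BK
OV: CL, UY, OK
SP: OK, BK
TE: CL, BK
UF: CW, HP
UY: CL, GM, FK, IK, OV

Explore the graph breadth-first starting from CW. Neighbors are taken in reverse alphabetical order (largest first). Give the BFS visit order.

CW UF HP DJ OK IK FK BK SP OV GM UY OR CL TE

Visit CW; enqueue UF, HP, DJ → queue [UF, HP, DJ]
Visit UF → queue [HP, DJ]
Visit HP; enqueue OK, IK, FK, BK → queue [DJ, OK, IK, FK, BK]
Visit DJ → queue [OK, IK, FK, BK]
Visit OK; enqueue SP, OV, GM → queue [IK, FK, BK, SP, OV, GM]
Visit IK; enqueue UY, OR, CL → queue [FK, BK, SP, OV, GM, UY, OR, CL]
Visit FK → queue [BK, SP, OV, GM, UY, OR, CL]
Visit BK; enqueue TE → queue [SP, OV, GM, UY, OR, CL, TE]
Visit SP → queue [OV, GM, UY, OR, CL, TE]
Visit OV → queue [GM, UY, OR, CL, TE]
Visit GM → queue [UY, OR, CL, TE]
Visit UY → queue [OR, CL, TE]
Visit OR → queue [CL, TE]
Visit CL → queue [TE]
Visit TE → queue []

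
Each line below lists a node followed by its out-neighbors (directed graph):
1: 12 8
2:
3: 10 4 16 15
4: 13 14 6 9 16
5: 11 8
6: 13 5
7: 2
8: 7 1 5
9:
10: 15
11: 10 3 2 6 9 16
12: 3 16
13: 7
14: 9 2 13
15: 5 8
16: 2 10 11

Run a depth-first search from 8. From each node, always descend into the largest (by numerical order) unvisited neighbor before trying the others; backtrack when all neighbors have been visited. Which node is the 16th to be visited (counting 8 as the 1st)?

Visit 8
8 → 7
7 → 2
8 → 5
5 → 11
11 → 16
16 → 10
10 → 15
11 → 9
11 → 6
6 → 13
11 → 3
3 → 4
4 → 14
8 → 1
1 → 12

Visit order: 8, 7, 2, 5, 11, 16, 10, 15, 9, 6, 13, 3, 4, 14, 1, 12

12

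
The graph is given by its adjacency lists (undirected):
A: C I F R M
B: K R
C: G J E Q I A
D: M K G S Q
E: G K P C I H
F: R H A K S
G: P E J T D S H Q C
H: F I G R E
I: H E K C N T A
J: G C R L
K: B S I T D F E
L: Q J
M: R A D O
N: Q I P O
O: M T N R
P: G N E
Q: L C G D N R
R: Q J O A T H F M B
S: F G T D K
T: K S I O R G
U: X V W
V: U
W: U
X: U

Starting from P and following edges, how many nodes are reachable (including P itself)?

20

BFS from P visits: P, G, N, E, J, T, D, S, H, Q, C, I, O, K, R, L, M, F, A, B
Reachable nodes: 20 of 24 total.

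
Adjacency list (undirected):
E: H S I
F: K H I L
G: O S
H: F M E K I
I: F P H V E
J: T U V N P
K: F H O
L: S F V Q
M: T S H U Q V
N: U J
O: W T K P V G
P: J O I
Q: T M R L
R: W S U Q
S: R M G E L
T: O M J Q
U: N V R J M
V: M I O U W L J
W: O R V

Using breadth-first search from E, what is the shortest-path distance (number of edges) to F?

2

Level 0: E
Level 1: H, I, S
Level 2: F, G, K, L, M, P, R, V
Level 3: J, O, Q, T, U, W
Level 4: N
F first appears at level 2.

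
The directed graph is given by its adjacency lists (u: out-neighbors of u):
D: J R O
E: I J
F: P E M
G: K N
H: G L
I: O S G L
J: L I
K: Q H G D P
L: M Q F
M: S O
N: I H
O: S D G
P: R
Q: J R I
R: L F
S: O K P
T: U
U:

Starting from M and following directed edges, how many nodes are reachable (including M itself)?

16

BFS from M visits: M, O, S, D, G, K, P, J, R, N, H, Q, I, L, F, E
Reachable nodes: 16 of 18 total.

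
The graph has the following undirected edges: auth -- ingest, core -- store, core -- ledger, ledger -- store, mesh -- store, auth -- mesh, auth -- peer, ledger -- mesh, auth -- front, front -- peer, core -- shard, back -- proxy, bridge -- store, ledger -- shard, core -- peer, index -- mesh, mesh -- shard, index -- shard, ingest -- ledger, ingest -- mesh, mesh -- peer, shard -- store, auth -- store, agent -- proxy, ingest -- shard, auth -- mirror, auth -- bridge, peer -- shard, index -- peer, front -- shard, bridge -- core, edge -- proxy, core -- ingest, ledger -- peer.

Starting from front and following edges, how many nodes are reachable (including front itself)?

12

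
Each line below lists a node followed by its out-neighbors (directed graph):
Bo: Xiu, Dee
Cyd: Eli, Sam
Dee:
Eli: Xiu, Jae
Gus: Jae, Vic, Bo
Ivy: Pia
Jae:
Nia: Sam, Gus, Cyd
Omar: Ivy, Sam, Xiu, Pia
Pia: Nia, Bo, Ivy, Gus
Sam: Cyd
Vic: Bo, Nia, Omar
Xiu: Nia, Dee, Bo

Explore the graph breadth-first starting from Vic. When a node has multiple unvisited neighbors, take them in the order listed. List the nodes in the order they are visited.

Vic Bo Nia Omar Xiu Dee Sam Gus Cyd Ivy Pia Jae Eli

Visit Vic; enqueue Bo, Nia, Omar → queue [Bo, Nia, Omar]
Visit Bo; enqueue Xiu, Dee → queue [Nia, Omar, Xiu, Dee]
Visit Nia; enqueue Sam, Gus, Cyd → queue [Omar, Xiu, Dee, Sam, Gus, Cyd]
Visit Omar; enqueue Ivy, Pia → queue [Xiu, Dee, Sam, Gus, Cyd, Ivy, Pia]
Visit Xiu → queue [Dee, Sam, Gus, Cyd, Ivy, Pia]
Visit Dee → queue [Sam, Gus, Cyd, Ivy, Pia]
Visit Sam → queue [Gus, Cyd, Ivy, Pia]
Visit Gus; enqueue Jae → queue [Cyd, Ivy, Pia, Jae]
Visit Cyd; enqueue Eli → queue [Ivy, Pia, Jae, Eli]
Visit Ivy → queue [Pia, Jae, Eli]
Visit Pia → queue [Jae, Eli]
Visit Jae → queue [Eli]
Visit Eli → queue []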